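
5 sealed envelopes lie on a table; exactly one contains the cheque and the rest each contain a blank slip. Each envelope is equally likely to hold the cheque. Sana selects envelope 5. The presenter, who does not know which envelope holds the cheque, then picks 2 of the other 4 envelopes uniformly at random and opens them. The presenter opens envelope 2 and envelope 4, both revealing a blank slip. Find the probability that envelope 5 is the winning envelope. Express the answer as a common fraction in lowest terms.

Consider each possible location of the cheque in turn.
If it is in any of envelopes 1, 3, and 5 (prior 1/5 each): the presenter picks exactly this set with probability 1/6 regardless, and none is the prize; weight (1/5)·(1/6) = 1/30 each.
If it is in either of envelopes 2 and 4 (prior 1/5 each): that envelope was opened and seen not to hold the prize — ruled out; weight (1/5)·0 = 0 each.
The weights sum to 1/10.
So P(the cheque in envelope 5 | the presenter opened envelope 2 and envelope 4) = (1/30) / (1/10) = 1/3.

1/3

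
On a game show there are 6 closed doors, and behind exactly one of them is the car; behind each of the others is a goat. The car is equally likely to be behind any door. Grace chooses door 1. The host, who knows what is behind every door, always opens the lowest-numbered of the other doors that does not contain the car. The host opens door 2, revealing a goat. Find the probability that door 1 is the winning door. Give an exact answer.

1/5

Condition on the true location of the car.
If it is behind any of doors 1, 3, 4, 5, and 6 (prior 1/6 each): door 2 is the lowest-numbered option available, probability 1; weight (1/6)·1 = 1/6 each.
If it is behind door 2 (prior 1/6): the host opened door 2, so this case is ruled out; weight (1/6)·0 = 0.
The weights sum to 5/6.
So P(the car behind door 1 | the host opened door 2) = (1/6) / (5/6) = 1/5.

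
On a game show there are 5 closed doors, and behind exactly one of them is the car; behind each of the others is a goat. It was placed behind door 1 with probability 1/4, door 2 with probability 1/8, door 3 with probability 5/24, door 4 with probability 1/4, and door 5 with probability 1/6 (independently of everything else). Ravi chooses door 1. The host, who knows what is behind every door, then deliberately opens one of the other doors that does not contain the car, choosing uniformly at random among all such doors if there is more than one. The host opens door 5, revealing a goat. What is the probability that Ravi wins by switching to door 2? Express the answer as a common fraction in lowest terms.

Consider each possible location of the car in turn.
If it is behind door 1 (prior 1/4): the host has 4 equally likely choices, so probability 1/4; weight (1/4)·(1/4) = 1/16.
If it is behind door 2 (prior 1/8): the host has 3 equally likely choices, so probability 1/3; weight (1/8)·(1/3) = 1/24.
If it is behind door 3 (prior 5/24): the host has 3 equally likely choices, so probability 1/3; weight (5/24)·(1/3) = 5/72.
If it is behind door 4 (prior 1/4): the host has 3 equally likely choices, so probability 1/3; weight (1/4)·(1/3) = 1/12.
If it is behind door 5 (prior 1/6): the host opened door 5, so this case is ruled out; weight (1/6)·0 = 0.
The weights sum to 37/144.
So P(the car behind door 2 | the host opened door 5) = (1/24) / (37/144) = 6/37.

6/37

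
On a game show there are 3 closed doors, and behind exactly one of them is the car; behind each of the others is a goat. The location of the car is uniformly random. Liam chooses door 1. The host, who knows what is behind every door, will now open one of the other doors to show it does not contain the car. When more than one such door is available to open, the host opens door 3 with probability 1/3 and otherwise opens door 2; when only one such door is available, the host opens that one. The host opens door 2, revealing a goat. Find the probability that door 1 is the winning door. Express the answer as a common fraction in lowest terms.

Consider each possible location of the car in turn.
If it is behind door 1 (prior 1/3): door 3 is available but not opened, probability 2/3; weight (1/3)·(2/3) = 2/9.
If it is behind door 2 (prior 1/3): the host opened door 2, so this case is ruled out; weight (1/3)·0 = 0.
If it is behind door 3 (prior 1/3): only door 2 is available, probability 1; weight (1/3)·1 = 1/3.
The weights sum to 5/9.
So P(the car behind door 1 | the host opened door 2) = (2/9) / (5/9) = 2/5.

2/5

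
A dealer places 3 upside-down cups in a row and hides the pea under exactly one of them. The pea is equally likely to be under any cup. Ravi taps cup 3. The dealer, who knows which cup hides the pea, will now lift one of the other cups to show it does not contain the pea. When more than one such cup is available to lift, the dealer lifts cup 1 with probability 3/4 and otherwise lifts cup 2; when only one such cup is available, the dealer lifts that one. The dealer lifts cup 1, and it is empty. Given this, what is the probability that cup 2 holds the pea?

4/7

Consider each possible location of the pea in turn.
If it is under cup 1 (prior 1/3): the dealer opened cup 1, so this case is ruled out; weight (1/3)·0 = 0.
If it is under cup 2 (prior 1/3): only cup 1 is available, probability 1; weight (1/3)·1 = 1/3.
If it is under cup 3 (prior 1/3): cup 1 is available, opened with probability 3/4; weight (1/3)·(3/4) = 1/4.
The weights sum to 7/12.
So P(the pea under cup 2 | the dealer opened cup 1) = (1/3) / (7/12) = 4/7.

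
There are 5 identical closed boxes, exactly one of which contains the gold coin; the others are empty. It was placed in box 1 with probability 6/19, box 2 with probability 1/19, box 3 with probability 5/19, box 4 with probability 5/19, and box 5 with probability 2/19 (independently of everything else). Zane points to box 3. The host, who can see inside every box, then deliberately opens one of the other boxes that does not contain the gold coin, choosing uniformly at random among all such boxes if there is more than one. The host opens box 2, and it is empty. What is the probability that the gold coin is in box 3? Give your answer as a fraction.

15/67

Consider each possible location of the gold coin in turn.
If it is in box 1 (prior 6/19): the host has 3 equally likely choices, so probability 1/3; weight (6/19)·(1/3) = 2/19.
If it is in box 2 (prior 1/19): the host opened box 2, so this case is ruled out; weight (1/19)·0 = 0.
If it is in box 3 (prior 5/19): the host has 4 equally likely choices, so probability 1/4; weight (5/19)·(1/4) = 5/76.
If it is in box 4 (prior 5/19): the host has 3 equally likely choices, so probability 1/3; weight (5/19)·(1/3) = 5/57.
If it is in box 5 (prior 2/19): the host has 3 equally likely choices, so probability 1/3; weight (2/19)·(1/3) = 2/57.
The weights sum to 67/228.
So P(the gold coin in box 3 | the host opened box 2) = (5/76) / (67/228) = 15/67.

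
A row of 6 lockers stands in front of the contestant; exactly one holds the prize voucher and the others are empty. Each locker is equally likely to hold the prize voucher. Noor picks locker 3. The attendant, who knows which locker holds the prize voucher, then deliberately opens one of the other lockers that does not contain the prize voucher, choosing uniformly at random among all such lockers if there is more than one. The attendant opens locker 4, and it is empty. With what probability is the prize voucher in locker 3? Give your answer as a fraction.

1/6

Apply Bayes' rule, conditioning on where the prize voucher actually is.
If it is in any of lockers 1, 2, 5, and 6 (prior 1/6 each): the attendant has 4 equally likely choices, so probability 1/4; weight (1/6)·(1/4) = 1/24 each.
If it is in locker 3 (prior 1/6): the attendant has 5 equally likely choices, so probability 1/5; weight (1/6)·(1/5) = 1/30.
If it is in locker 4 (prior 1/6): the attendant opened locker 4, so this case is ruled out; weight (1/6)·0 = 0.
The weights sum to 1/5.
So P(the prize voucher in locker 3 | the attendant opened locker 4) = (1/30) / (1/5) = 1/6.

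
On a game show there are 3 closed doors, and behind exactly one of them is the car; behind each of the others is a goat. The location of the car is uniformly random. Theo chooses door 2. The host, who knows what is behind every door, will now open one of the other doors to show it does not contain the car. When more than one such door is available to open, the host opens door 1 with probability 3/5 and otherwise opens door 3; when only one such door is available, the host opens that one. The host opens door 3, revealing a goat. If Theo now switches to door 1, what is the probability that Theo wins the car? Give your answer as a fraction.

Consider each possible location of the car in turn.
If it is behind door 1 (prior 1/3): only door 3 is available, probability 1; weight (1/3)·1 = 1/3.
If it is behind door 2 (prior 1/3): door 1 is available but not opened, probability 2/5; weight (1/3)·(2/5) = 2/15.
If it is behind door 3 (prior 1/3): the host opened door 3, so this case is ruled out; weight (1/3)·0 = 0.
The weights sum to 7/15.
So P(the car behind door 1 | the host opened door 3) = (1/3) / (7/15) = 5/7.

5/7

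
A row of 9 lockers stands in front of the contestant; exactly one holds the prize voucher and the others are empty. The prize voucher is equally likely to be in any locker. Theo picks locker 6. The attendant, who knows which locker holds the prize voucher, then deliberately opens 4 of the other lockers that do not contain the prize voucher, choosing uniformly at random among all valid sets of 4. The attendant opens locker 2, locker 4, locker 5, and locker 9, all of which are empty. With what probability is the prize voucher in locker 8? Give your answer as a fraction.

Condition on the true location of the prize voucher.
If it is in any of lockers 1, 3, 7, and 8 (prior 1/9 each): the attendant has 35 equally likely choices, so probability 1/35; weight (1/9)·(1/35) = 1/315 each.
If it is in any of lockers 2, 4, 5, and 9 (prior 1/9 each): that locker was opened and seen not to hold the prize — ruled out; weight (1/9)·0 = 0 each.
If it is in locker 6 (prior 1/9): the attendant has 70 equally likely choices, so probability 1/70; weight (1/9)·(1/70) = 1/630.
The weights sum to 1/70.
So P(the prize voucher in locker 8 | the attendant opened locker 2, locker 4, locker 5, and locker 9) = (1/315) / (1/70) = 2/9.

2/9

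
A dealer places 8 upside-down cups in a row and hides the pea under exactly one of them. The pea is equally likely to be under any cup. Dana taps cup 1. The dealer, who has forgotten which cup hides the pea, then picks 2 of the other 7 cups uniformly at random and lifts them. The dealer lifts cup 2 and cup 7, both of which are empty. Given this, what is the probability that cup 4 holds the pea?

1/6

Consider each possible location of the pea in turn.
If it is under any of cups 1, 3, 4, 5, 6, and 8 (prior 1/8 each): the dealer picks exactly this set with probability 1/21 regardless, and none is the prize; weight (1/8)·(1/21) = 1/168 each.
If it is under either of cups 2 and 7 (prior 1/8 each): that cup was opened and seen not to hold the prize — ruled out; weight (1/8)·0 = 0 each.
The weights sum to 1/28.
So P(the pea under cup 4 | the dealer opened cup 2 and cup 7) = (1/168) / (1/28) = 1/6.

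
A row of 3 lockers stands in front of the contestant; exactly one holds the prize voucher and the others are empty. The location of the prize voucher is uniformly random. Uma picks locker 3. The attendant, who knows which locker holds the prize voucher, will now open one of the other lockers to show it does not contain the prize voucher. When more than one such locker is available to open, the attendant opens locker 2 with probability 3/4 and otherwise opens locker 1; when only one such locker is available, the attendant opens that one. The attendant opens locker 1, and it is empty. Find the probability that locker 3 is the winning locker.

1/5

Consider each possible location of the prize voucher in turn.
If it is in locker 1 (prior 1/3): the attendant opened locker 1, so this case is ruled out; weight (1/3)·0 = 0.
If it is in locker 2 (prior 1/3): only locker 1 is available, probability 1; weight (1/3)·1 = 1/3.
If it is in locker 3 (prior 1/3): locker 2 is available but not opened, probability 1/4; weight (1/3)·(1/4) = 1/12.
The weights sum to 5/12.
So P(the prize voucher in locker 3 | the attendant opened locker 1) = (1/12) / (5/12) = 1/5.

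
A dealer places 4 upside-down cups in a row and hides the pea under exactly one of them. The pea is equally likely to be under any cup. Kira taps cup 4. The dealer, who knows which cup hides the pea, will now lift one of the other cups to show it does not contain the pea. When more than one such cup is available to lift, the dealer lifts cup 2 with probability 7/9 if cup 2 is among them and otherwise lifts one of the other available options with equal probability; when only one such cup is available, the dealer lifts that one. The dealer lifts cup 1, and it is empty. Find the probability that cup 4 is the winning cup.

Condition on the true location of the pea.
If it is under cup 1 (prior 1/4): the dealer opened cup 1, so this case is ruled out; weight (1/4)·0 = 0.
If it is under cup 2 (prior 1/4): cup 2 holds the prize so is unavailable; the dealer chooses uniformly among the 2 others, probability 1/2; weight (1/4)·(1/2) = 1/8.
If it is under cup 3 (prior 1/4): cup 2 is available but not opened, probability 2/9; weight (1/4)·(2/9) = 1/18.
If it is under cup 4 (prior 1/4): cup 2 is available but not opened; cup 1 gets probability (1 − 7/9)/2 = 1/9; weight (1/4)·(1/9) = 1/36.
The weights sum to 5/24.
So P(the pea under cup 4 | the dealer opened cup 1) = (1/36) / (5/24) = 2/15.

2/15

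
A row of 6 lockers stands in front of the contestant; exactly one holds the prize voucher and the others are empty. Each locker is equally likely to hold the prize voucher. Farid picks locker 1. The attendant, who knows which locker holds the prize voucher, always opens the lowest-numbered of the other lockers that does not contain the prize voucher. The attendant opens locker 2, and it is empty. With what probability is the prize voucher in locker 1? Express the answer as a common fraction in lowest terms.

Consider each possible location of the prize voucher in turn.
If it is in any of lockers 1, 3, 4, 5, and 6 (prior 1/6 each): locker 2 is the lowest-numbered option available, probability 1; weight (1/6)·1 = 1/6 each.
If it is in locker 2 (prior 1/6): the attendant opened locker 2, so this case is ruled out; weight (1/6)·0 = 0.
The weights sum to 5/6.
So P(the prize voucher in locker 1 | the attendant opened locker 2) = (1/6) / (5/6) = 1/5.

1/5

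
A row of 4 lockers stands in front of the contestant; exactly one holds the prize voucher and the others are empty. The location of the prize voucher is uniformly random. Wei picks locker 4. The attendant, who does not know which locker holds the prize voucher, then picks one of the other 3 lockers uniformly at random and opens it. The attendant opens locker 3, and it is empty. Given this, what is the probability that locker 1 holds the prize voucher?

1/3

Condition on the true location of the prize voucher.
If it is in any of lockers 1, 2, and 4 (prior 1/4 each): the attendant picks locker 3 with probability 1/3 regardless, and it is not the prize; weight (1/4)·(1/3) = 1/12 each.
If it is in locker 3 (prior 1/4): the attendant opened locker 3, so this case is ruled out; weight (1/4)·0 = 0.
The weights sum to 1/4.
So P(the prize voucher in locker 1 | the attendant opened locker 3) = (1/12) / (1/4) = 1/3.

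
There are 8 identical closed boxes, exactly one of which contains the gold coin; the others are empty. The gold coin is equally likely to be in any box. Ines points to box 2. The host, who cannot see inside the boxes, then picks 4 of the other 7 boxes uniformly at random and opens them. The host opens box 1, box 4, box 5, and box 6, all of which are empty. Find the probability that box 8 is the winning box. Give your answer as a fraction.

Apply Bayes' rule, conditioning on where the gold coin actually is.
If it is in any of boxes 1, 4, 5, and 6 (prior 1/8 each): that box was opened and seen not to hold the prize — ruled out; weight (1/8)·0 = 0 each.
If it is in any of boxes 2, 3, 7, and 8 (prior 1/8 each): the host picks exactly this set with probability 1/35 regardless, and none is the prize; weight (1/8)·(1/35) = 1/280 each.
The weights sum to 1/70.
So P(the gold coin in box 8 | the host opened box 1, box 4, box 5, and box 6) = (1/280) / (1/70) = 1/4.

1/4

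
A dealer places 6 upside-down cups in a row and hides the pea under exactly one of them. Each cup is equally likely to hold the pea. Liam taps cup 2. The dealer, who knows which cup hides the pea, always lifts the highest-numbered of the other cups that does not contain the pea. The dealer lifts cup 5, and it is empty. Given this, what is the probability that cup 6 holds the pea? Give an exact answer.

Apply Bayes' rule, conditioning on where the pea actually is.
If it is under any of cups 1, 2, 3, and 4 (prior 1/6 each): the dealer would have opened cup 6 instead, probability 0; weight (1/6)·0 = 0 each.
If it is under cup 5 (prior 1/6): the dealer opened cup 5, so this case is ruled out; weight (1/6)·0 = 0.
If it is under cup 6 (prior 1/6): cup 5 is the highest-numbered option available, probability 1; weight (1/6)·1 = 1/6.
The weights sum to 1/6.
So P(the pea under cup 6 | the dealer opened cup 5) = (1/6) / (1/6) = 1.

1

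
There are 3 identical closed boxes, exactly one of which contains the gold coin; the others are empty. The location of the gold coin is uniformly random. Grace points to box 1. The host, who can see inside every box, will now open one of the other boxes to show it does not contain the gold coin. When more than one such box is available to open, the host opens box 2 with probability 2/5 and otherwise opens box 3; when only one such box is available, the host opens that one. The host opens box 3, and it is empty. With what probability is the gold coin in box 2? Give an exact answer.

5/8

Apply Bayes' rule, conditioning on where the gold coin actually is.
If it is in box 1 (prior 1/3): box 2 is available but not opened, probability 3/5; weight (1/3)·(3/5) = 1/5.
If it is in box 2 (prior 1/3): only box 3 is available, probability 1; weight (1/3)·1 = 1/3.
If it is in box 3 (prior 1/3): the host opened box 3, so this case is ruled out; weight (1/3)·0 = 0.
The weights sum to 8/15.
So P(the gold coin in box 2 | the host opened box 3) = (1/3) / (8/15) = 5/8.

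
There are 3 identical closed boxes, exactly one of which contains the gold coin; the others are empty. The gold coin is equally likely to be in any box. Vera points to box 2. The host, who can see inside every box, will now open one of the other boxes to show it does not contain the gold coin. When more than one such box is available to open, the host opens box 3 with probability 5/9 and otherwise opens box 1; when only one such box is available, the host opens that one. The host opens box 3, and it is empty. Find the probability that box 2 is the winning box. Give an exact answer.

5/14

Consider each possible location of the gold coin in turn.
If it is in box 1 (prior 1/3): only box 3 is available, probability 1; weight (1/3)·1 = 1/3.
If it is in box 2 (prior 1/3): box 3 is available, opened with probability 5/9; weight (1/3)·(5/9) = 5/27.
If it is in box 3 (prior 1/3): the host opened box 3, so this case is ruled out; weight (1/3)·0 = 0.
The weights sum to 14/27.
So P(the gold coin in box 2 | the host opened box 3) = (5/27) / (14/27) = 5/14.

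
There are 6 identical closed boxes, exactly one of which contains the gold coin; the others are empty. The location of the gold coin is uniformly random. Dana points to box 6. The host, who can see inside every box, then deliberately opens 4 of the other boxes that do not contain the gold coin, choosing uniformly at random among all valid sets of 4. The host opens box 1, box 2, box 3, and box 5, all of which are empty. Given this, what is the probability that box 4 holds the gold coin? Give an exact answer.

Condition on the true location of the gold coin.
If it is in any of boxes 1, 2, 3, and 5 (prior 1/6 each): that box was opened and seen not to hold the prize — ruled out; weight (1/6)·0 = 0 each.
If it is in box 4 (prior 1/6): the host has no choice, probability 1; weight (1/6)·1 = 1/6.
If it is in box 6 (prior 1/6): the host has 5 equally likely choices, so probability 1/5; weight (1/6)·(1/5) = 1/30.
The weights sum to 1/5.
So P(the gold coin in box 4 | the host opened box 1, box 2, box 3, and box 5) = (1/6) / (1/5) = 5/6.

5/6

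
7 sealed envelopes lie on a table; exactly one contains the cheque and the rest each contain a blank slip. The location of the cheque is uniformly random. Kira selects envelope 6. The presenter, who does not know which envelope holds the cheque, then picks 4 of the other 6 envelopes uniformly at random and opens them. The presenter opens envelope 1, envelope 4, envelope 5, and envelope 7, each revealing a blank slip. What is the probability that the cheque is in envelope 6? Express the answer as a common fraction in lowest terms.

Apply Bayes' rule, conditioning on where the cheque actually is.
If it is in any of envelopes 1, 4, 5, and 7 (prior 1/7 each): that envelope was opened and seen not to hold the prize — ruled out; weight (1/7)·0 = 0 each.
If it is in any of envelopes 2, 3, and 6 (prior 1/7 each): the presenter picks exactly this set with probability 1/15 regardless, and none is the prize; weight (1/7)·(1/15) = 1/105 each.
The weights sum to 1/35.
So P(the cheque in envelope 6 | the presenter opened envelope 1, envelope 4, envelope 5, and envelope 7) = (1/105) / (1/35) = 1/3.

1/3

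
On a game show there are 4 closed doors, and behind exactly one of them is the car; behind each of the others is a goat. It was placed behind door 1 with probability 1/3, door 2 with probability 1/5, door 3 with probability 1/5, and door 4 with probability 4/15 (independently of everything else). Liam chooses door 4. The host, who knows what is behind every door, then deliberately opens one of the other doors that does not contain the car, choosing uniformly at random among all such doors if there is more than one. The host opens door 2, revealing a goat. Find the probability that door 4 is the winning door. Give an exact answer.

Consider each possible location of the car in turn.
If it is behind door 1 (prior 1/3): the host has 2 equally likely choices, so probability 1/2; weight (1/3)·(1/2) = 1/6.
If it is behind door 2 (prior 1/5): the host opened door 2, so this case is ruled out; weight (1/5)·0 = 0.
If it is behind door 3 (prior 1/5): the host has 2 equally likely choices, so probability 1/2; weight (1/5)·(1/2) = 1/10.
If it is behind door 4 (prior 4/15): the host has 3 equally likely choices, so probability 1/3; weight (4/15)·(1/3) = 4/45.
The weights sum to 16/45.
So P(the car behind door 4 | the host opened door 2) = (4/45) / (16/45) = 1/4.

1/4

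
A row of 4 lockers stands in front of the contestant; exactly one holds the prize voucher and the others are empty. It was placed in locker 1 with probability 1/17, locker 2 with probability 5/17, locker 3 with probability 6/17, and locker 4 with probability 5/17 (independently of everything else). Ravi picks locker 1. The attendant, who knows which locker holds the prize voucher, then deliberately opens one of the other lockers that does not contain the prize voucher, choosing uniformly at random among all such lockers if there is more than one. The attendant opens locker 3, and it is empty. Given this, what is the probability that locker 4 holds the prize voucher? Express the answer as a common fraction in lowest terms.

15/32

Consider each possible location of the prize voucher in turn.
If it is in locker 1 (prior 1/17): the attendant has 3 equally likely choices, so probability 1/3; weight (1/17)·(1/3) = 1/51.
If it is in either of lockers 2 and 4 (prior 5/17 each): the attendant has 2 equally likely choices, so probability 1/2; weight (5/17)·(1/2) = 5/34 each.
If it is in locker 3 (prior 6/17): the attendant opened locker 3, so this case is ruled out; weight (6/17)·0 = 0.
The weights sum to 16/51.
So P(the prize voucher in locker 4 | the attendant opened locker 3) = (5/34) / (16/51) = 15/32.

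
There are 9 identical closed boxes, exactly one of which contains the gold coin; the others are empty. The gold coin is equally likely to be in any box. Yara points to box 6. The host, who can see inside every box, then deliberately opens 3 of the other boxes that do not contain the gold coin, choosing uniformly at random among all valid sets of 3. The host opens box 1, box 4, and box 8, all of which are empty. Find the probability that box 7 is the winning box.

Apply Bayes' rule, conditioning on where the gold coin actually is.
If it is in any of boxes 1, 4, and 8 (prior 1/9 each): that box was opened and seen not to hold the prize — ruled out; weight (1/9)·0 = 0 each.
If it is in any of boxes 2, 3, 5, 7, and 9 (prior 1/9 each): the host has 35 equally likely choices, so probability 1/35; weight (1/9)·(1/35) = 1/315 each.
If it is in box 6 (prior 1/9): the host has 56 equally likely choices, so probability 1/56; weight (1/9)·(1/56) = 1/504.
The weights sum to 1/56.
So P(the gold coin in box 7 | the host opened box 1, box 4, and box 8) = (1/315) / (1/56) = 8/45.

8/45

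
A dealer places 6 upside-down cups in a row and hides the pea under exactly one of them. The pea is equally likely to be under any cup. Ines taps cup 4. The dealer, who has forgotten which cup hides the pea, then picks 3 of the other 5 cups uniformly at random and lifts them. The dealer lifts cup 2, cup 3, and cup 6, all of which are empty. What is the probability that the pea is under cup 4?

Because the dealer chose which cups to lift without knowing where the pea is, the choice is independent of the prize location. Learning that none of the 3 opened cups holds the pea simply rules out those 3 locations and leaves the remaining 3 cups still equally likely by symmetry.
So P(the pea under cup 4) = 1/3.

1/3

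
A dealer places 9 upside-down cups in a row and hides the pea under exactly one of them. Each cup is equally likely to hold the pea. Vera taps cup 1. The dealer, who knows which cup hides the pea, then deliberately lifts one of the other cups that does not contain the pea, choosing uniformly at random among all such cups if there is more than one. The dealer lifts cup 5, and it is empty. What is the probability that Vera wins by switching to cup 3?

Consider each possible location of the pea in turn.
If it is under cup 1 (prior 1/9): the dealer has 8 equally likely choices, so probability 1/8; weight (1/9)·(1/8) = 1/72.
If it is under any of cups 2, 3, 4, 6, 7, 8, and 9 (prior 1/9 each): the dealer has 7 equally likely choices, so probability 1/7; weight (1/9)·(1/7) = 1/63 each.
If it is under cup 5 (prior 1/9): the dealer opened cup 5, so this case is ruled out; weight (1/9)·0 = 0.
The weights sum to 1/8.
So P(the pea under cup 3 | the dealer opened cup 5) = (1/63) / (1/8) = 8/63.

8/63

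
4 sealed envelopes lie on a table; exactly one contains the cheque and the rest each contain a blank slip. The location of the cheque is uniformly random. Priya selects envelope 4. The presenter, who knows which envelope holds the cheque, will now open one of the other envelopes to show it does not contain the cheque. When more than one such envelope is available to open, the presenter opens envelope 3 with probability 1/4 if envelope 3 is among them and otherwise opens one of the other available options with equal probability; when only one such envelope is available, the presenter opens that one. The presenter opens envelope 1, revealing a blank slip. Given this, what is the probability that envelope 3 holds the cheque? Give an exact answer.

Apply Bayes' rule, conditioning on where the cheque actually is.
If it is in envelope 1 (prior 1/4): the presenter opened envelope 1, so this case is ruled out; weight (1/4)·0 = 0.
If it is in envelope 2 (prior 1/4): envelope 3 is available but not opened, probability 3/4; weight (1/4)·(3/4) = 3/16.
If it is in envelope 3 (prior 1/4): envelope 3 holds the prize so is unavailable; the presenter chooses uniformly among the 2 others, probability 1/2; weight (1/4)·(1/2) = 1/8.
If it is in envelope 4 (prior 1/4): envelope 3 is available but not opened; envelope 1 gets probability (1 − 1/4)/2 = 3/8; weight (1/4)·(3/8) = 3/32.
The weights sum to 13/32.
So P(the cheque in envelope 3 | the presenter opened envelope 1) = (1/8) / (13/32) = 4/13.

4/13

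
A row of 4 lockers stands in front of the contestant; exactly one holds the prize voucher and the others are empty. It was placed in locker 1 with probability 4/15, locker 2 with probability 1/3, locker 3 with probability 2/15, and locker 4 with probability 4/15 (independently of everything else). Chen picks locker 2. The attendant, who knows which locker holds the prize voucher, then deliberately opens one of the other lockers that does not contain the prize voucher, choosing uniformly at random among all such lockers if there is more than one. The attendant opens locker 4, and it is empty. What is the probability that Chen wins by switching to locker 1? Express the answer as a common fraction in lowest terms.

3/7

Apply Bayes' rule, conditioning on where the prize voucher actually is.
If it is in locker 1 (prior 4/15): the attendant has 2 equally likely choices, so probability 1/2; weight (4/15)·(1/2) = 2/15.
If it is in locker 2 (prior 1/3): the attendant has 3 equally likely choices, so probability 1/3; weight (1/3)·(1/3) = 1/9.
If it is in locker 3 (prior 2/15): the attendant has 2 equally likely choices, so probability 1/2; weight (2/15)·(1/2) = 1/15.
If it is in locker 4 (prior 4/15): the attendant opened locker 4, so this case is ruled out; weight (4/15)·0 = 0.
The weights sum to 14/45.
So P(the prize voucher in locker 1 | the attendant opened locker 4) = (2/15) / (14/45) = 3/7.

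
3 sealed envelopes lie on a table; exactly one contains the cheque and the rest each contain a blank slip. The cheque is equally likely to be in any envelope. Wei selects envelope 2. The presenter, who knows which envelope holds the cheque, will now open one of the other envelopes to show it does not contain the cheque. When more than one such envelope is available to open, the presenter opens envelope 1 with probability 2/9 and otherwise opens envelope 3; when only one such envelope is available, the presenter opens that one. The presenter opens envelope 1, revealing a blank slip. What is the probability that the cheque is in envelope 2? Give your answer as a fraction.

2/11

Apply Bayes' rule, conditioning on where the cheque actually is.
If it is in envelope 1 (prior 1/3): the presenter opened envelope 1, so this case is ruled out; weight (1/3)·0 = 0.
If it is in envelope 2 (prior 1/3): envelope 1 is available, opened with probability 2/9; weight (1/3)·(2/9) = 2/27.
If it is in envelope 3 (prior 1/3): only envelope 1 is available, probability 1; weight (1/3)·1 = 1/3.
The weights sum to 11/27.
So P(the cheque in envelope 2 | the presenter opened envelope 1) = (2/27) / (11/27) = 2/11.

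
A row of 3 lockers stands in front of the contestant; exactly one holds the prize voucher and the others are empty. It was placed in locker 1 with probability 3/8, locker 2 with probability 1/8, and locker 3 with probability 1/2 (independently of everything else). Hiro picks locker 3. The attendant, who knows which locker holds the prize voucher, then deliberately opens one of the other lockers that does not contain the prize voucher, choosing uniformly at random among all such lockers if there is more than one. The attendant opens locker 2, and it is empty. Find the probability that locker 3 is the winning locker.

Condition on the true location of the prize voucher.
If it is in locker 1 (prior 3/8): the attendant has no choice, probability 1; weight (3/8)·1 = 3/8.
If it is in locker 2 (prior 1/8): the attendant opened locker 2, so this case is ruled out; weight (1/8)·0 = 0.
If it is in locker 3 (prior 1/2): the attendant has 2 equally likely choices, so probability 1/2; weight (1/2)·(1/2) = 1/4.
The weights sum to 5/8.
So P(the prize voucher in locker 3 | the attendant opened locker 2) = (1/4) / (5/8) = 2/5.

2/5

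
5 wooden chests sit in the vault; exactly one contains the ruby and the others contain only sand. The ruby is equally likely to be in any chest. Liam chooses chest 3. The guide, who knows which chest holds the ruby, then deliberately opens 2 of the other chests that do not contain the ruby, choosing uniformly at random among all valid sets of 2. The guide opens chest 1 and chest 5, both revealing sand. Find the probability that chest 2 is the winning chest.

Apply Bayes' rule, conditioning on where the ruby actually is.
If it is in either of chests 1 and 5 (prior 1/5 each): that chest was opened and seen not to hold the prize — ruled out; weight (1/5)·0 = 0 each.
If it is in either of chests 2 and 4 (prior 1/5 each): the guide has 3 equally likely choices, so probability 1/3; weight (1/5)·(1/3) = 1/15 each.
If it is in chest 3 (prior 1/5): the guide has 6 equally likely choices, so probability 1/6; weight (1/5)·(1/6) = 1/30.
The weights sum to 1/6.
So P(the ruby in chest 2 | the guide opened chest 1 and chest 5) = (1/15) / (1/6) = 2/5.

2/5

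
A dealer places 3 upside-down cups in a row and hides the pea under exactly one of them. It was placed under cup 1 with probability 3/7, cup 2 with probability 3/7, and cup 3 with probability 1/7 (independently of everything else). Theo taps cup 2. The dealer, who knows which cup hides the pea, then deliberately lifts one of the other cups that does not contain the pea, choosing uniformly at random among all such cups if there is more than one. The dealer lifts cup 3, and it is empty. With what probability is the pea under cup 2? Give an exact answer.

1/3

Apply Bayes' rule, conditioning on where the pea actually is.
If it is under cup 1 (prior 3/7): the dealer has no choice, probability 1; weight (3/7)·1 = 3/7.
If it is under cup 2 (prior 3/7): the dealer has 2 equally likely choices, so probability 1/2; weight (3/7)·(1/2) = 3/14.
If it is under cup 3 (prior 1/7): the dealer opened cup 3, so this case is ruled out; weight (1/7)·0 = 0.
The weights sum to 9/14.
So P(the pea under cup 2 | the dealer opened cup 3) = (3/14) / (9/14) = 1/3.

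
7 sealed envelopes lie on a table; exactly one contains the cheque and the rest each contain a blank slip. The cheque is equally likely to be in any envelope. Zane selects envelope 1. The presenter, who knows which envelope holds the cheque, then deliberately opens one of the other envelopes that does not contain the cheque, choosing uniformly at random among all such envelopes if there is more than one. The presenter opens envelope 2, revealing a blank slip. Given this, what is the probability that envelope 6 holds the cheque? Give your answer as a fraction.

Apply Bayes' rule, conditioning on where the cheque actually is.
If it is in envelope 1 (prior 1/7): the presenter has 6 equally likely choices, so probability 1/6; weight (1/7)·(1/6) = 1/42.
If it is in envelope 2 (prior 1/7): the presenter opened envelope 2, so this case is ruled out; weight (1/7)·0 = 0.
If it is in any of envelopes 3, 4, 5, 6, and 7 (prior 1/7 each): the presenter has 5 equally likely choices, so probability 1/5; weight (1/7)·(1/5) = 1/35 each.
The weights sum to 1/6.
So P(the cheque in envelope 6 | the presenter opened envelope 2) = (1/35) / (1/6) = 6/35.

6/35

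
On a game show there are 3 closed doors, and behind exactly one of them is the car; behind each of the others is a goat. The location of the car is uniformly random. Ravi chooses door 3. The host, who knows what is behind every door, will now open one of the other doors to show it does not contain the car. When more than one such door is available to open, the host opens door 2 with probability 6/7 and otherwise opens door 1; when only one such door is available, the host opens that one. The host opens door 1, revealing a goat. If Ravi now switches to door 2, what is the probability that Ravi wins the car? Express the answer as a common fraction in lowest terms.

7/8

Consider each possible location of the car in turn.
If it is behind door 1 (prior 1/3): the host opened door 1, so this case is ruled out; weight (1/3)·0 = 0.
If it is behind door 2 (prior 1/3): only door 1 is available, probability 1; weight (1/3)·1 = 1/3.
If it is behind door 3 (prior 1/3): door 2 is available but not opened, probability 1/7; weight (1/3)·(1/7) = 1/21.
The weights sum to 8/21.
So P(the car behind door 2 | the host opened door 1) = (1/3) / (8/21) = 7/8.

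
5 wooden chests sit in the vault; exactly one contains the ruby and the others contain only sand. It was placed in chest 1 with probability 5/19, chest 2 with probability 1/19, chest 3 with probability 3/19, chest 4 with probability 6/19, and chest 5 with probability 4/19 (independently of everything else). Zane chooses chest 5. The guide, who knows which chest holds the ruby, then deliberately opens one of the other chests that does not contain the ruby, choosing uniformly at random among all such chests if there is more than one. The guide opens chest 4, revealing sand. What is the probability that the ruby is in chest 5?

Condition on the true location of the ruby.
If it is in chest 1 (prior 5/19): the guide has 3 equally likely choices, so probability 1/3; weight (5/19)·(1/3) = 5/57.
If it is in chest 2 (prior 1/19): the guide has 3 equally likely choices, so probability 1/3; weight (1/19)·(1/3) = 1/57.
If it is in chest 3 (prior 3/19): the guide has 3 equally likely choices, so probability 1/3; weight (3/19)·(1/3) = 1/19.
If it is in chest 4 (prior 6/19): the guide opened chest 4, so this case is ruled out; weight (6/19)·0 = 0.
If it is in chest 5 (prior 4/19): the guide has 4 equally likely choices, so probability 1/4; weight (4/19)·(1/4) = 1/19.
The weights sum to 4/19.
So P(the ruby in chest 5 | the guide opened chest 4) = (1/19) / (4/19) = 1/4.

1/4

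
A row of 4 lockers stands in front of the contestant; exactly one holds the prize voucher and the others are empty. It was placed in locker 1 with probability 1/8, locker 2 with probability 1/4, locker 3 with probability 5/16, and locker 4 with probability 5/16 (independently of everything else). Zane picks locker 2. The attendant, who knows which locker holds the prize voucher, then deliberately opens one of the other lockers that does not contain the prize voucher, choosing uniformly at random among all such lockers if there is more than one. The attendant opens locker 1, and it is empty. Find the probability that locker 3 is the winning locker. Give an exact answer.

Consider each possible location of the prize voucher in turn.
If it is in locker 1 (prior 1/8): the attendant opened locker 1, so this case is ruled out; weight (1/8)·0 = 0.
If it is in locker 2 (prior 1/4): the attendant has 3 equally likely choices, so probability 1/3; weight (1/4)·(1/3) = 1/12.
If it is in either of lockers 3 and 4 (prior 5/16 each): the attendant has 2 equally likely choices, so probability 1/2; weight (5/16)·(1/2) = 5/32 each.
The weights sum to 19/48.
So P(the prize voucher in locker 3 | the attendant opened locker 1) = (5/32) / (19/48) = 15/38.

15/38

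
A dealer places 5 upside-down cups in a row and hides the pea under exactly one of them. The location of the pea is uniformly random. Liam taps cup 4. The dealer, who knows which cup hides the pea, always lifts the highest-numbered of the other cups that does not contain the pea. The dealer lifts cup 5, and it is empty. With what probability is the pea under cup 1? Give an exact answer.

1/4

Condition on the true location of the pea.
If it is under any of cups 1, 2, 3, and 4 (prior 1/5 each): cup 5 is the highest-numbered option available, probability 1; weight (1/5)·1 = 1/5 each.
If it is under cup 5 (prior 1/5): the dealer opened cup 5, so this case is ruled out; weight (1/5)·0 = 0.
The weights sum to 4/5.
So P(the pea under cup 1 | the dealer opened cup 5) = (1/5) / (4/5) = 1/4.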